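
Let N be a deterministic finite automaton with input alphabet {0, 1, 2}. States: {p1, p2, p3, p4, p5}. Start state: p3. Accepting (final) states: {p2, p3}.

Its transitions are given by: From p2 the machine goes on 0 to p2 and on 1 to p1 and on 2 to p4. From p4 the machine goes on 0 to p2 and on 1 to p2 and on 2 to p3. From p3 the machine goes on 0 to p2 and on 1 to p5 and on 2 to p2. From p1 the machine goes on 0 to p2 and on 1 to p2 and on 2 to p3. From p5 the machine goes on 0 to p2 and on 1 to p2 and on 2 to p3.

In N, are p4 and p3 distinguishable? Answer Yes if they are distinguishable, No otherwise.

Yes

All states are reachable from the start state.
Initial partition by acceptance: {p2,p3} | {p1,p4,p5}.
Split {p2,p3} by δ(·,2) → {p2} and {p3}.
The partition is now stable with 3 blocks: {p2} | {p1,p4,p5} | {p3}.
p4 and p3 end up in different blocks, so they are distinguishable. For instance, the string 'ε' is accepted from only p3.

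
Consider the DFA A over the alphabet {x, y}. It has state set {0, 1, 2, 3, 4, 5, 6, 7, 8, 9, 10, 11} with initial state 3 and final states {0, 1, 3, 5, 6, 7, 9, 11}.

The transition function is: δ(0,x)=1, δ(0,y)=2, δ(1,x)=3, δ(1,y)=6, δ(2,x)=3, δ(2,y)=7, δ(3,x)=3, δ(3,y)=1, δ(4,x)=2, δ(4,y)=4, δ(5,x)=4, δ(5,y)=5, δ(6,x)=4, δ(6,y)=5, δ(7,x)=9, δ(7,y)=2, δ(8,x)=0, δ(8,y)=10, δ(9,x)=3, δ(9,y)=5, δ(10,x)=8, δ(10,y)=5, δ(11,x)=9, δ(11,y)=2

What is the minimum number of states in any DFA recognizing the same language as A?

Reachable states from the start: {1,2,3,4,5,6,7,9}. Unreachable: {0,8,10,11} — drop them.
P0 = {1,3,5,6,7,9} | {2,4}.
Split {1,3,5,6,7,9} by δ(·,x) → {1,3,7,9} and {5,6}.
On input y, block {1,3,7,9} splits into {1,9} and {3} and {7}.
Refine {2,4} on symbol x: members go to different blocks, giving {2} and {4}.
Stable partition: {1,9} | {2} | {5,6} | {3} | {7} | {4} — 6 equivalence classes.

6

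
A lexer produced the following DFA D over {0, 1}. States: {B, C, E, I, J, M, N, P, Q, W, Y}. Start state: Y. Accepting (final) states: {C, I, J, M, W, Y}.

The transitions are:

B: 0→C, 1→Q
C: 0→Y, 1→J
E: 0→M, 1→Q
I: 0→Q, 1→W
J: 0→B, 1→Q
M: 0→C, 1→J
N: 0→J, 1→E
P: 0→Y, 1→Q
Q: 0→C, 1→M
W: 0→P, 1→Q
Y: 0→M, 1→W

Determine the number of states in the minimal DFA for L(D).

4

First remove the unreachable states {E,I,N}; 8 states remain.
P0 = {C,J,M,W,Y} | {B,P,Q}.
On input 0, block {C,J,M,W,Y} splits into {C,M,Y} and {J,W}.
On input 1, block {B,P,Q} splits into {B,P} and {Q}.
Stable partition: {C,M,Y} | {B,P} | {J,W} | {Q} — 4 equivalence classes.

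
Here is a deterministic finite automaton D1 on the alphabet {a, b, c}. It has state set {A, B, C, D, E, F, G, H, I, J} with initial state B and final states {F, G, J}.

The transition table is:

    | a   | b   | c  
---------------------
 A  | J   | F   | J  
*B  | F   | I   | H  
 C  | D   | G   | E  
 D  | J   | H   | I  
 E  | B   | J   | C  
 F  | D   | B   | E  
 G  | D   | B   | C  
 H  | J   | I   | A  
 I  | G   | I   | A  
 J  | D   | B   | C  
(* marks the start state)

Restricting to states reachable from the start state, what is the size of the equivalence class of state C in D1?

2

Start with accepting vs non-accepting: {F,G,J} | {A,B,C,D,E,H,I}.
Split {A,B,C,D,E,H,I} by δ(·,a) → {A,B,D,H,I} and {C,E}.
Refine {A,B,D,H,I} on symbol b: members go to different blocks, giving {B,D,H,I} and {A}.
Split {B,D,H,I} by δ(·,c) → {B,D} and {H,I}.
No further refinement is possible. Final partition (5 blocks): {F,G,J} | {B,D} | {C,E} | {A} | {H,I}.
The equivalence class containing C is {C,E}, of size 2.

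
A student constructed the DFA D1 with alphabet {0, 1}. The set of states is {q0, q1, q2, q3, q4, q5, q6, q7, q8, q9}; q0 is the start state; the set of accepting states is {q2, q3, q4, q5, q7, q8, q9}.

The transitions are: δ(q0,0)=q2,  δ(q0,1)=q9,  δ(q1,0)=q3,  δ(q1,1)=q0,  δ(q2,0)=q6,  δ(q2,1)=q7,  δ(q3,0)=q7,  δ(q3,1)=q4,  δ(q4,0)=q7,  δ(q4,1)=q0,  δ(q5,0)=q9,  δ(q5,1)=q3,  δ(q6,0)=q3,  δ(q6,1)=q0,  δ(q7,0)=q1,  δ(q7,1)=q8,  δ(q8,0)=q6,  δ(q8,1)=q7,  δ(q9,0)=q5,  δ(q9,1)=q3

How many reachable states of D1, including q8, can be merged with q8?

3

Every state is reachable, so we keep all 10.
Start with accepting vs non-accepting: {q2,q3,q4,q5,q7,q8,q9} | {q0,q1,q6}.
Refine {q2,q3,q4,q5,q7,q8,q9} on symbol 0: members go to different blocks, giving {q3,q4,q5,q9} and {q2,q7,q8}.
Refine {q3,q4,q5,q9} on symbol 0: members go to different blocks, giving {q3,q4} and {q5,q9}.
On input 1, block {q3,q4} splits into {q3} and {q4}.
Refine {q0,q1,q6} on symbol 0: members go to different blocks, giving {q1,q6} and {q0}.
No further refinement is possible. Final partition (6 blocks): {q3} | {q1,q6} | {q2,q7,q8} | {q5,q9} | {q4} | {q0}.
The equivalence class containing q8 is {q2,q7,q8}, of size 3.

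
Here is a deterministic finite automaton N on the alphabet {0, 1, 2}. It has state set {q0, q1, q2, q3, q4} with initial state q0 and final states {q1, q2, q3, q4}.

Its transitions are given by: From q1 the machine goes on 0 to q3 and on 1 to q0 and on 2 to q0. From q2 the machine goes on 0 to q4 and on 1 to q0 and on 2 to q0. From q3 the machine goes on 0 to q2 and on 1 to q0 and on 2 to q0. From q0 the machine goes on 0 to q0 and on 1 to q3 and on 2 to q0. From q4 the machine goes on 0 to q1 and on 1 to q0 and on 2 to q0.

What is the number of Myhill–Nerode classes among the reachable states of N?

Every state is reachable, so we keep all 5.
P0 = {q1,q2,q3,q4} | {q0}.
No further refinement is possible. Final partition (2 blocks): {q1,q2,q3,q4} | {q0}.

2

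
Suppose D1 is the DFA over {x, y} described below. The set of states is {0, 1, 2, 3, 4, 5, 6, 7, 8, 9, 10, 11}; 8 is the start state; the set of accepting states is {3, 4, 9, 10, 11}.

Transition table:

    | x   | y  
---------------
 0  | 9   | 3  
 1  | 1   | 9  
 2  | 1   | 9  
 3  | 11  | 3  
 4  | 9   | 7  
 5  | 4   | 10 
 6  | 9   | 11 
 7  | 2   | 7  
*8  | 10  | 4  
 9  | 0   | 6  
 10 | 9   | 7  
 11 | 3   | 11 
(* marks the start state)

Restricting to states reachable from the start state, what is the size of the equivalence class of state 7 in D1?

States {5} cannot be reached from the start state, so discard them.
Initial partition by acceptance: {3,4,9,10,11} | {0,1,2,6,7,8}.
Split {3,4,9,10,11} by δ(·,x) → {3,4,10,11} and {9}.
Refine {3,4,10,11} on symbol x: members go to different blocks, giving {3,11} and {4,10}.
On input x, block {0,1,2,6,7,8} splits into {1,2,7} and {0,6} and {8}.
On input y, block {1,2,7} splits into {1,2} and {7}.
Stable partition: {3,11} | {1,2} | {9} | {4,10} | {0,6} | {8} | {7} — 7 equivalence classes.
The equivalence class containing 7 is {7}, of size 1.

1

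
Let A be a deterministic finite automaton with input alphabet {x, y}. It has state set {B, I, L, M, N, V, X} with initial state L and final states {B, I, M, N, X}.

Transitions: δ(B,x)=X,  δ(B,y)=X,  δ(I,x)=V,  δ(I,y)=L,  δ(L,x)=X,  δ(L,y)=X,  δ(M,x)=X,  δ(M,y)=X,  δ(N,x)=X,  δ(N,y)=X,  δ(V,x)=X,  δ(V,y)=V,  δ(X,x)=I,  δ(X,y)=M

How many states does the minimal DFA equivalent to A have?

Reachable states from the start: {I,L,M,V,X}. Unreachable: {B,N} — drop them.
Initial partition by acceptance: {I,M,X} | {L,V}.
Refine {I,M,X} on symbol x: members go to different blocks, giving {M,X} and {I}.
Refine {M,X} on symbol x: members go to different blocks, giving {M} and {X}.
Split {L,V} by δ(·,y) → {L} and {V}.
The partition is now stable with 5 blocks: {M} | {L} | {I} | {X} | {V}.

5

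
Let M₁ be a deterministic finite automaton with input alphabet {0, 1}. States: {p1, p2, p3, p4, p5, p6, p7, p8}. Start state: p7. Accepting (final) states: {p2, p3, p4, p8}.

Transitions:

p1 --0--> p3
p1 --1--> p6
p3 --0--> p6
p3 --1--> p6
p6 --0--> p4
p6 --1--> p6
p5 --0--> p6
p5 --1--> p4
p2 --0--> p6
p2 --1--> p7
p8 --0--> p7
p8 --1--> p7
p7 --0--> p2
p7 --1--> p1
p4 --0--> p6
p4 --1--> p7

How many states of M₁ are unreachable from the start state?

BFS from p7 reaches {p1, p2, p3, p4, p6, p7}; the 2 state(s) p5, p8 are never visited.

2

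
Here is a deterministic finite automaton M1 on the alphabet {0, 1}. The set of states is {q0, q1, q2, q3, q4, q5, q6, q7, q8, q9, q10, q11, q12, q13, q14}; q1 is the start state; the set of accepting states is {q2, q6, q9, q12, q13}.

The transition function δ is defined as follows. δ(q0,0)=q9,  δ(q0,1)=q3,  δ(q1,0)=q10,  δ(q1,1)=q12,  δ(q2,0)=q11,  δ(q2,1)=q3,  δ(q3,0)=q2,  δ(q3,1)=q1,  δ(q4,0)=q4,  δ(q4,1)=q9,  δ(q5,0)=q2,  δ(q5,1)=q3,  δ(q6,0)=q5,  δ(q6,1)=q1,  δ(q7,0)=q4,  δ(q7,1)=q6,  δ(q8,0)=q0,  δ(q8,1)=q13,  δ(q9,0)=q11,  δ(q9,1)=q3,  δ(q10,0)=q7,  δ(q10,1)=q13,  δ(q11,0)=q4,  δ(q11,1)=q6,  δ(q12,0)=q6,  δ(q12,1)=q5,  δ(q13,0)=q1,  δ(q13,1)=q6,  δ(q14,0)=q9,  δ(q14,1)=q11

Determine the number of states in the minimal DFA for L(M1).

10

First remove the unreachable states {q0,q8,q14}; 12 states remain.
Start with accepting vs non-accepting: {q2,q6,q9,q12,q13} | {q1,q3,q4,q5,q7,q10,q11}.
Refine {q2,q6,q9,q12,q13} on symbol 0: members go to different blocks, giving {q2,q6,q9,q13} and {q12}.
Refine {q2,q6,q9,q13} on symbol 1: members go to different blocks, giving {q2,q6,q9} and {q13}.
On input 0, block {q1,q3,q4,q5,q7,q10,q11} splits into {q1,q4,q7,q10,q11} and {q3,q5}.
Split {q2,q6,q9} by δ(·,0) → {q2,q9} and {q6}.
Split {q1,q4,q7,q10,q11} by δ(·,1) → {q7,q11} and {q1} and {q4} and {q10}.
On input 1, block {q3,q5} splits into {q3} and {q5}.
Stable partition: {q2,q9} | {q7,q11} | {q12} | {q13} | {q3} | {q6} | {q1} | {q4} | {q10} | {q5} — 10 equivalence classes.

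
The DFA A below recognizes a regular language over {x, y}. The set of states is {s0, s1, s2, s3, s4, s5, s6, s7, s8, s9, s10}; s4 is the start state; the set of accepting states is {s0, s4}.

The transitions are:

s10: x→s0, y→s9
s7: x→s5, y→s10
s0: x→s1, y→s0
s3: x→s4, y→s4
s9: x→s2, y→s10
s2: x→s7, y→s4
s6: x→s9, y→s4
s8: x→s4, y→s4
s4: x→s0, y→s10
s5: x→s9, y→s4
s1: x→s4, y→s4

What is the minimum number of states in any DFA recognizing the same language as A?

6

Reachable states from the start: {s0,s1,s2,s4,s5,s7,s9,s10}. Unreachable: {s3,s6,s8} — drop them.
Initial partition by acceptance: {s0,s4} | {s1,s2,s5,s7,s9,s10}.
Refine {s0,s4} on symbol x: members go to different blocks, giving {s0} and {s4}.
On input x, block {s1,s2,s5,s7,s9,s10} splits into {s2,s5,s7,s9} and {s1} and {s10}.
Split {s2,s5,s7,s9} by δ(·,y) → {s2,s5} and {s7,s9}.
Stable partition: {s0} | {s2,s5} | {s4} | {s1} | {s10} | {s7,s9} — 6 equivalence classes.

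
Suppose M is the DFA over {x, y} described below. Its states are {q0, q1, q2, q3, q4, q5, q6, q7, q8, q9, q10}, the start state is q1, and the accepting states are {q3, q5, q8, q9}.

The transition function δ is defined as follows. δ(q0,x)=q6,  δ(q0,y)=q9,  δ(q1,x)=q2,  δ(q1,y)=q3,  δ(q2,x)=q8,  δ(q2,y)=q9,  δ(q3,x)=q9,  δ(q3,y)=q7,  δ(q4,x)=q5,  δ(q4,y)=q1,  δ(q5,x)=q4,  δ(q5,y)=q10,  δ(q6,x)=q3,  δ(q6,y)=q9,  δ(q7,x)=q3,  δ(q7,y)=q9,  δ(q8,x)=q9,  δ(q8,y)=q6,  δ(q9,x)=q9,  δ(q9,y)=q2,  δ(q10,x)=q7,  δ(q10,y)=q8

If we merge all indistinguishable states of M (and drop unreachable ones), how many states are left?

States {q0,q4,q5,q10} cannot be reached from the start state, so discard them.
P0 = {q3,q8,q9} | {q1,q2,q6,q7}.
Split {q1,q2,q6,q7} by δ(·,x) → {q2,q6,q7} and {q1}.
The partition is now stable with 3 blocks: {q3,q8,q9} | {q2,q6,q7} | {q1}.

3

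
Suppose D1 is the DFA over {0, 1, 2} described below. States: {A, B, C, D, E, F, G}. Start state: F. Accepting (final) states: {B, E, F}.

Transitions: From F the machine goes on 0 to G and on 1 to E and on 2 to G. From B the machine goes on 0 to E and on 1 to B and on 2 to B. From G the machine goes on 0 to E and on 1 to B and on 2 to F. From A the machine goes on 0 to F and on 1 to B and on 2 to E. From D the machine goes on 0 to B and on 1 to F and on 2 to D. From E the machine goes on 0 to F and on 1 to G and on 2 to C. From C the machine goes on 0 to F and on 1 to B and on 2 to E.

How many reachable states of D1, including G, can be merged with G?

First remove the unreachable states {A,D}; 5 states remain.
Start with accepting vs non-accepting: {B,E,F} | {C,G}.
Refine {B,E,F} on symbol 0: members go to different blocks, giving {B,E} and {F}.
Refine {B,E} on symbol 0: members go to different blocks, giving {B} and {E}.
On input 0, block {C,G} splits into {C} and {G}.
Stable partition: {B} | {C} | {F} | {E} | {G} — 5 equivalence classes.
State G belongs to the block {G}, which has 1 states.

1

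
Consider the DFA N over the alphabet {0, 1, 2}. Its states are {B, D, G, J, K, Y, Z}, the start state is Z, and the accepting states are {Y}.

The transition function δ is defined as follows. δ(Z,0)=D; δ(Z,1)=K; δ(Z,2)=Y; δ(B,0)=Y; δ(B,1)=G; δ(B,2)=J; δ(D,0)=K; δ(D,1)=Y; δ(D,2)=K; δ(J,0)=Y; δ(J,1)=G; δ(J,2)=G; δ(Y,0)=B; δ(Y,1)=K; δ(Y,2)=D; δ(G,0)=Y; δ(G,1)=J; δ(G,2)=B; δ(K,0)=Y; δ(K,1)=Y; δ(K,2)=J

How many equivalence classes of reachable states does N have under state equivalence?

5

All states are reachable from the start state.
Start with accepting vs non-accepting: {Y} | {B,D,G,J,K,Z}.
Split {B,D,G,J,K,Z} by δ(·,0) → {B,G,J,K} and {D,Z}.
On input 1, block {B,G,J,K} splits into {B,G,J} and {K}.
On input 0, block {D,Z} splits into {D} and {Z}.
No further refinement is possible. Final partition (5 blocks): {Y} | {B,G,J} | {D} | {K} | {Z}.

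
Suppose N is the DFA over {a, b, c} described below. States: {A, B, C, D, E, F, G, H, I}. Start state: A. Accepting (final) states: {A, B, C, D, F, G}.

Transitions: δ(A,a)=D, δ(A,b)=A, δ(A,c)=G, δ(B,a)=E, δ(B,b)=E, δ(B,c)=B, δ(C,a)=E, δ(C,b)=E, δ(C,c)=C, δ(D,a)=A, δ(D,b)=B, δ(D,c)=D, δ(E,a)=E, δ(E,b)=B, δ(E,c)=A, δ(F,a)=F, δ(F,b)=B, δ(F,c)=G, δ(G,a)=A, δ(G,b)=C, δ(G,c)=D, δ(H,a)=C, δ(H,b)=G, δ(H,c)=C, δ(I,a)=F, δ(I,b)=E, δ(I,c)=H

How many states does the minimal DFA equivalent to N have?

First remove the unreachable states {F,H,I}; 6 states remain.
P0 = {A,B,C,D,G} | {E}.
Refine {A,B,C,D,G} on symbol a: members go to different blocks, giving {A,D,G} and {B,C}.
Refine {A,D,G} on symbol b: members go to different blocks, giving {D,G} and {A}.
No further refinement is possible. Final partition (4 blocks): {D,G} | {E} | {B,C} | {A}.

4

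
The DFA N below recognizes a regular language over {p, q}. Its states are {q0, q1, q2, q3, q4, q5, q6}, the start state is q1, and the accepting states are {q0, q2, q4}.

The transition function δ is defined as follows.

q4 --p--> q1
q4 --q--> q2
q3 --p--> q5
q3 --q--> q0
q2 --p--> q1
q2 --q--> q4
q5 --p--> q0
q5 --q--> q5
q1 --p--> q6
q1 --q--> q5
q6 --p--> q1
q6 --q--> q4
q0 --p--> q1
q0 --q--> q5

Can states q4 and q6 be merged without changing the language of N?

Reachable states from the start: {q0,q1,q2,q4,q5,q6}. Unreachable: {q3} — drop them.
Start with accepting vs non-accepting: {q0,q2,q4} | {q1,q5,q6}.
Refine {q0,q2,q4} on symbol q: members go to different blocks, giving {q2,q4} and {q0}.
Split {q1,q5,q6} by δ(·,p) → {q1,q6} and {q5}.
On input q, block {q1,q6} splits into {q1} and {q6}.
The partition is now stable with 5 blocks: {q2,q4} | {q1} | {q0} | {q5} | {q6}.
q4 and q6 end up in different blocks, so they are distinguishable. For instance, the string 'ε' is accepted from only q4.

No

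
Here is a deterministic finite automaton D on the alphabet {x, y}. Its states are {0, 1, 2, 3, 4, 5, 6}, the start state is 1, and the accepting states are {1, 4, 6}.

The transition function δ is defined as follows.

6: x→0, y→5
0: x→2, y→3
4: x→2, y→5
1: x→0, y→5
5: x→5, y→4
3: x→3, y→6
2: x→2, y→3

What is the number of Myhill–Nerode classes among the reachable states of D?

3

Every state is reachable, so we keep all 7.
Start with accepting vs non-accepting: {1,4,6} | {0,2,3,5}.
On input y, block {0,2,3,5} splits into {0,2} and {3,5}.
The partition is now stable with 3 blocks: {1,4,6} | {0,2} | {3,5}.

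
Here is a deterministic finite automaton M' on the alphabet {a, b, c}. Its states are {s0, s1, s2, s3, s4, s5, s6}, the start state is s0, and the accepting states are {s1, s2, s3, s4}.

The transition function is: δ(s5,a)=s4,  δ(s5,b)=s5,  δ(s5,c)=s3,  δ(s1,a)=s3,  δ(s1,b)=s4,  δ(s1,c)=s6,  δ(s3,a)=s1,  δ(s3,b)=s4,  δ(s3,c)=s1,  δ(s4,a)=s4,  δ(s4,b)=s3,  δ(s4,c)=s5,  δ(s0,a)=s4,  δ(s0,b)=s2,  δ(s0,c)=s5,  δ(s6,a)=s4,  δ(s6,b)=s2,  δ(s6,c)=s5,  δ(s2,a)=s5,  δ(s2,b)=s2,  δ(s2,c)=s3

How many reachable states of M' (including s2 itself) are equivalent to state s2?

1

Start with accepting vs non-accepting: {s1,s2,s3,s4} | {s0,s5,s6}.
Split {s1,s2,s3,s4} by δ(·,a) → {s1,s3,s4} and {s2}.
Split {s1,s3,s4} by δ(·,c) → {s1,s4} and {s3}.
Refine {s1,s4} on symbol a: members go to different blocks, giving {s1} and {s4}.
Split {s0,s5,s6} by δ(·,b) → {s0,s6} and {s5}.
The partition is now stable with 6 blocks: {s1} | {s0,s6} | {s2} | {s3} | {s4} | {s5}.
The equivalence class containing s2 is {s2}, of size 1.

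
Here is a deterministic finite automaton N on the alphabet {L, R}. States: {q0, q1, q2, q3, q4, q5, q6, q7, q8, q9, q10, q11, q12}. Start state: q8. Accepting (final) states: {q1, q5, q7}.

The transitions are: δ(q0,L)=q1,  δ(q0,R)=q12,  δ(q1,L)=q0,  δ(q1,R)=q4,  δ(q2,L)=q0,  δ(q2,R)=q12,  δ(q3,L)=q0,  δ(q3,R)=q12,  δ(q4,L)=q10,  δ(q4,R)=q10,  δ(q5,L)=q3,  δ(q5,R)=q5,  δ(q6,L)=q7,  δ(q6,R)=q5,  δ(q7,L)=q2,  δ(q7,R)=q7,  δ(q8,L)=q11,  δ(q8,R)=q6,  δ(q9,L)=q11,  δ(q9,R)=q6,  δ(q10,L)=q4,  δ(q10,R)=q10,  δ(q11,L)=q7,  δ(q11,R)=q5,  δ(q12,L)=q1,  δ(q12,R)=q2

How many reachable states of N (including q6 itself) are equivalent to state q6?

2

First remove the unreachable states {q9}; 12 states remain.
Start with accepting vs non-accepting: {q1,q5,q7} | {q0,q2,q3,q4,q6,q8,q10,q11,q12}.
Refine {q1,q5,q7} on symbol R: members go to different blocks, giving {q5,q7} and {q1}.
Split {q0,q2,q3,q4,q6,q8,q10,q11,q12} by δ(·,L) → {q2,q3,q4,q8,q10} and {q0,q12} and {q6,q11}.
On input L, block {q2,q3,q4,q8,q10} splits into {q2,q3} and {q4,q10} and {q8}.
Split {q0,q12} by δ(·,R) → {q0} and {q12}.
No further refinement is possible. Final partition (8 blocks): {q5,q7} | {q2,q3} | {q1} | {q0} | {q6,q11} | {q4,q10} | {q8} | {q12}.
The equivalence class containing q6 is {q6,q11}, of size 2.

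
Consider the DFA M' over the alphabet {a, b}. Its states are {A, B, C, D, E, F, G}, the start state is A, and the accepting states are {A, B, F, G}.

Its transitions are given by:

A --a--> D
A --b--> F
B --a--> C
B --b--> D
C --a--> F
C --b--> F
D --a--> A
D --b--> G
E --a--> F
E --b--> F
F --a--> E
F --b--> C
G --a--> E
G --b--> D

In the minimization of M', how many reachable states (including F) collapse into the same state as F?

States {B} cannot be reached from the start state, so discard them.
Initial partition by acceptance: {A,F,G} | {C,D,E}.
On input b, block {A,F,G} splits into {F,G} and {A}.
Split {C,D,E} by δ(·,a) → {C,E} and {D}.
On input b, block {F,G} splits into {F} and {G}.
The partition is now stable with 5 blocks: {F} | {C,E} | {A} | {D} | {G}.
The equivalence class containing F is {F}, of size 1.

1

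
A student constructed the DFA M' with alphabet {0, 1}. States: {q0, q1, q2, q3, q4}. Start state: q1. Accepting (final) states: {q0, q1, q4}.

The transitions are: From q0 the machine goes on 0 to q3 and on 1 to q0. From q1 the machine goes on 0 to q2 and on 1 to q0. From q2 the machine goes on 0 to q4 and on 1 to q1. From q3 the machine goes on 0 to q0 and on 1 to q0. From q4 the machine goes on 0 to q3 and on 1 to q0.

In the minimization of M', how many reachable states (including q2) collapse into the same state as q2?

Initial partition by acceptance: {q0,q1,q4} | {q2,q3}.
Stable partition: {q0,q1,q4} | {q2,q3} — 2 equivalence classes.
State q2 belongs to the block {q2,q3}, which has 2 states.

2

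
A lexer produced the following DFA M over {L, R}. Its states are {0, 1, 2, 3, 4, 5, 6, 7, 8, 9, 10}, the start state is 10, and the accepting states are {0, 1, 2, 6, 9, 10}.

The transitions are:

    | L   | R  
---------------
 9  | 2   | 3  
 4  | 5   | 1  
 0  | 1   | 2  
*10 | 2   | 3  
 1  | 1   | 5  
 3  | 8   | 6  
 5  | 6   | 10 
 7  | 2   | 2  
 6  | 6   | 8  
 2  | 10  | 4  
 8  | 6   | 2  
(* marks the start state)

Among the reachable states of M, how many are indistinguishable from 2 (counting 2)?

2

States {0,7,9} cannot be reached from the start state, so discard them.
P0 = {1,2,6,10} | {3,4,5,8}.
On input L, block {3,4,5,8} splits into {3,4} and {5,8}.
On input R, block {1,2,6,10} splits into {1,6} and {2,10}.
No further refinement is possible. Final partition (4 blocks): {1,6} | {3,4} | {5,8} | {2,10}.
The equivalence class containing 2 is {2,10}, of size 2.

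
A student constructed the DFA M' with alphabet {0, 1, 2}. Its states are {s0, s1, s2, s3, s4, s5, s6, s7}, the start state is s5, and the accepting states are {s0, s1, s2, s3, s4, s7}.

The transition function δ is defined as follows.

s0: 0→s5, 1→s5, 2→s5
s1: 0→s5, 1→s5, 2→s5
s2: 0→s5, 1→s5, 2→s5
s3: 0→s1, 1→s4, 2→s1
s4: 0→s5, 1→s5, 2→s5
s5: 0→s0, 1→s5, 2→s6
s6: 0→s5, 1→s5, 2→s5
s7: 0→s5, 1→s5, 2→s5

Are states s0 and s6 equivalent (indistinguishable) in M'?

First remove the unreachable states {s1,s2,s3,s4,s7}; 3 states remain.
Initial partition by acceptance: {s0} | {s5,s6}.
On input 0, block {s5,s6} splits into {s5} and {s6}.
Stable partition: {s0} | {s5} | {s6} — 3 equivalence classes.
s0 and s6 end up in different blocks, so they are distinguishable. For instance, the string 'ε' is accepted from only s0.

No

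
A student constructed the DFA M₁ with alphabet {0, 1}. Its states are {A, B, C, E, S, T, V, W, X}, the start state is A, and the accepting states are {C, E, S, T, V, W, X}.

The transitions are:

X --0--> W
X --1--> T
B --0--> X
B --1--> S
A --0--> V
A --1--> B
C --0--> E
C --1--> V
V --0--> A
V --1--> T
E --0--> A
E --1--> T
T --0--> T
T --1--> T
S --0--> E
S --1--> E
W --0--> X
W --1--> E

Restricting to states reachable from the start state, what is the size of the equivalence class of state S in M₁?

Reachable states from the start: {A,B,E,S,T,V,W,X}. Unreachable: {C} — drop them.
P0 = {E,S,T,V,W,X} | {A,B}.
Refine {E,S,T,V,W,X} on symbol 0: members go to different blocks, giving {S,T,W,X} and {E,V}.
Refine {S,T,W,X} on symbol 0: members go to different blocks, giving {T,W,X} and {S}.
On input 1, block {T,W,X} splits into {T,X} and {W}.
On input 0, block {T,X} splits into {T} and {X}.
Split {A,B} by δ(·,0) → {A} and {B}.
No further refinement is possible. Final partition (7 blocks): {T} | {A} | {E,V} | {S} | {W} | {X} | {B}.
The equivalence class containing S is {S}, of size 1.

1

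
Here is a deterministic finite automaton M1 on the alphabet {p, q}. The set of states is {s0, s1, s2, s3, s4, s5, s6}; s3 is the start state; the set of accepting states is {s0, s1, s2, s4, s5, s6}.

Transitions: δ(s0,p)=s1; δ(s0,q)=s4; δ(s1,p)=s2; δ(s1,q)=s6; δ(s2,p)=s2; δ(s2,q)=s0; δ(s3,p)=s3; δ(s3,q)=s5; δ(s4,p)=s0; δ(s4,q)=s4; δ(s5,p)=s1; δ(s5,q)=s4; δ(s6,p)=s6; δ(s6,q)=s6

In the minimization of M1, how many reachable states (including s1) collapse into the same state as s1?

Every state is reachable, so we keep all 7.
P0 = {s0,s1,s2,s4,s5,s6} | {s3}.
No further refinement is possible. Final partition (2 blocks): {s0,s1,s2,s4,s5,s6} | {s3}.
The equivalence class containing s1 is {s0,s1,s2,s4,s5,s6}, of size 6.

6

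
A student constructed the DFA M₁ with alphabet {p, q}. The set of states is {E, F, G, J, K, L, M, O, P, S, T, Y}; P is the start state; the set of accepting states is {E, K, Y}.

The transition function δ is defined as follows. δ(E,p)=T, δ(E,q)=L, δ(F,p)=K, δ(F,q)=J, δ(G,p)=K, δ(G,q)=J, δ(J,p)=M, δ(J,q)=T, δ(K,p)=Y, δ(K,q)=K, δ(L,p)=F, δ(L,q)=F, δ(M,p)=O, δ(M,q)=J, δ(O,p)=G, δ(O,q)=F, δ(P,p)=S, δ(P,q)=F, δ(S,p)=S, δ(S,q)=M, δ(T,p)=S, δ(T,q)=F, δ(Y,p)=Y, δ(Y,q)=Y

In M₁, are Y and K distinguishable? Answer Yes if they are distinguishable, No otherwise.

Reachable states from the start: {F,G,J,K,M,O,P,S,T,Y}. Unreachable: {E,L} — drop them.
P0 = {K,Y} | {F,G,J,M,O,P,S,T}.
On input p, block {F,G,J,M,O,P,S,T} splits into {J,M,O,P,S,T} and {F,G}.
Split {J,M,O,P,S,T} by δ(·,p) → {J,M,P,S,T} and {O}.
On input p, block {J,M,P,S,T} splits into {J,P,S,T} and {M}.
Split {J,P,S,T} by δ(·,p) → {P,S,T} and {J}.
Refine {P,S,T} on symbol q: members go to different blocks, giving {P,T} and {S}.
Stable partition: {K,Y} | {P,T} | {F,G} | {O} | {M} | {J} | {S} — 7 equivalence classes.
Y and K lie in the same block of the stable partition, so they are equivalent — no string distinguishes them.

No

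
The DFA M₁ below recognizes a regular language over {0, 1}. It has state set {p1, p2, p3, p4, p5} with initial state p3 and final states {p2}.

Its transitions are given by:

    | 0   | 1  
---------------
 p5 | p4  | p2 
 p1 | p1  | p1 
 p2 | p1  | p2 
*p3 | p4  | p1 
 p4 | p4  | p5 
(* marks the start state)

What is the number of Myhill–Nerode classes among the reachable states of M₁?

5

P0 = {p2} | {p1,p3,p4,p5}.
Split {p1,p3,p4,p5} by δ(·,1) → {p1,p3,p4} and {p5}.
Split {p1,p3,p4} by δ(·,1) → {p1,p3} and {p4}.
Refine {p1,p3} on symbol 0: members go to different blocks, giving {p1} and {p3}.
The partition is now stable with 5 blocks: {p2} | {p1} | {p5} | {p4} | {p3}.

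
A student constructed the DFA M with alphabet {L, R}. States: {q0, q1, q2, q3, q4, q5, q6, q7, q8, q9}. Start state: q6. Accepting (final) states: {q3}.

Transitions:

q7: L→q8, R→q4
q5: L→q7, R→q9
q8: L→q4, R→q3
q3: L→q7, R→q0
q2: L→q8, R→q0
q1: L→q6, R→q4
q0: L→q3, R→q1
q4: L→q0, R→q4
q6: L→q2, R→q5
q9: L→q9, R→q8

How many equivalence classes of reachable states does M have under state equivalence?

10

Initial partition by acceptance: {q3} | {q0,q1,q2,q4,q5,q6,q7,q8,q9}.
On input L, block {q0,q1,q2,q4,q5,q6,q7,q8,q9} splits into {q1,q2,q4,q5,q6,q7,q8,q9} and {q0}.
Split {q1,q2,q4,q5,q6,q7,q8,q9} by δ(·,L) → {q1,q2,q5,q6,q7,q8,q9} and {q4}.
Split {q1,q2,q5,q6,q7,q8,q9} by δ(·,L) → {q1,q2,q5,q6,q7,q9} and {q8}.
Refine {q1,q2,q5,q6,q7,q9} on symbol L: members go to different blocks, giving {q1,q5,q6,q9} and {q2,q7}.
Split {q1,q5,q6,q9} by δ(·,L) → {q1,q9} and {q5,q6}.
Split {q1,q9} by δ(·,L) → {q1} and {q9}.
Refine {q2,q7} on symbol R: members go to different blocks, giving {q2} and {q7}.
Split {q5,q6} by δ(·,L) → {q5} and {q6}.
The partition is now stable with 10 blocks: {q3} | {q1} | {q0} | {q4} | {q8} | {q2} | {q5} | {q9} | {q7} | {q6}.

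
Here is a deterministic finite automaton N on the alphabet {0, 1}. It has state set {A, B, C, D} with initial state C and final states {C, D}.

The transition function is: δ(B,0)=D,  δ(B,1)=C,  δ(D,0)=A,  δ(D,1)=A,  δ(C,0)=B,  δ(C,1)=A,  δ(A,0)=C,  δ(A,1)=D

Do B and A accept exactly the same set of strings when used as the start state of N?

Yes

Every state is reachable, so we keep all 4.
P0 = {C,D} | {A,B}.
Stable partition: {C,D} | {A,B} — 2 equivalence classes.
B and A lie in the same block of the stable partition, so they are equivalent — no string distinguishes them.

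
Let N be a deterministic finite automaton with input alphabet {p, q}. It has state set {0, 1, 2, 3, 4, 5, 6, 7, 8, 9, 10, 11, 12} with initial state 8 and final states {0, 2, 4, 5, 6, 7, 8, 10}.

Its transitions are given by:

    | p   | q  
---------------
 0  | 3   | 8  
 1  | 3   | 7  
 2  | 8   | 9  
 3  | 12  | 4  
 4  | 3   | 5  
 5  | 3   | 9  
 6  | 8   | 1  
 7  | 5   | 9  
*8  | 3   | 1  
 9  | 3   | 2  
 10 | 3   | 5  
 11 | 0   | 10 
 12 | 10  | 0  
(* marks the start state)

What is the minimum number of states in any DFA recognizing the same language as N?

States {6,11} cannot be reached from the start state, so discard them.
Start with accepting vs non-accepting: {0,2,4,5,7,8,10} | {1,3,9,12}.
Split {0,2,4,5,7,8,10} by δ(·,p) → {0,4,5,8,10} and {2,7}.
Refine {0,4,5,8,10} on symbol q: members go to different blocks, giving {0,4,10} and {5,8}.
On input p, block {1,3,9,12} splits into {1,3,9} and {12}.
Split {1,3,9} by δ(·,p) → {1,9} and {3}.
Stable partition: {0,4,10} | {1,9} | {2,7} | {5,8} | {12} | {3} — 6 equivalence classes.

6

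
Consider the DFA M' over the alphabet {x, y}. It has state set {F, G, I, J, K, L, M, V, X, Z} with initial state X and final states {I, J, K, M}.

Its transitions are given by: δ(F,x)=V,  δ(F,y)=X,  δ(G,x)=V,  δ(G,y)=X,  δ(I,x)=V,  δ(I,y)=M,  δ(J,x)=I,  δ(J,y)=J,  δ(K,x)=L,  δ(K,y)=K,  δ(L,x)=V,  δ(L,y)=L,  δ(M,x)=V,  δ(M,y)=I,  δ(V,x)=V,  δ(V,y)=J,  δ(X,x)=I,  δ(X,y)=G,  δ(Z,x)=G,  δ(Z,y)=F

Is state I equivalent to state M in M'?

Yes

Reachable states from the start: {G,I,J,M,V,X}. Unreachable: {F,K,L,Z} — drop them.
P0 = {I,J,M} | {G,V,X}.
Split {I,J,M} by δ(·,x) → {I,M} and {J}.
On input x, block {G,V,X} splits into {G,V} and {X}.
Refine {G,V} on symbol y: members go to different blocks, giving {V} and {G}.
The partition is now stable with 5 blocks: {I,M} | {V} | {J} | {X} | {G}.
I and M lie in the same block of the stable partition, so they are equivalent — no string distinguishes them.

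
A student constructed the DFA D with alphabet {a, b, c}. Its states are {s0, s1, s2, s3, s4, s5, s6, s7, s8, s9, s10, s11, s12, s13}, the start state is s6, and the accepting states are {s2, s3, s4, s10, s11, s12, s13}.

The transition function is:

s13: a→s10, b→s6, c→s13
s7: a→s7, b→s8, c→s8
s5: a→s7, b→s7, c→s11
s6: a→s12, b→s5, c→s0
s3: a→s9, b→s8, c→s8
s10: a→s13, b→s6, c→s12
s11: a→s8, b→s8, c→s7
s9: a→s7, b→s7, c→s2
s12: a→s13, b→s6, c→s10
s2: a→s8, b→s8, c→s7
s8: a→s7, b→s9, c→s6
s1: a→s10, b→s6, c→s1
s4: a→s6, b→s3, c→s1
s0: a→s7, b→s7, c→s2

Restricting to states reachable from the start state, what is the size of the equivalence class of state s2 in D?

2

States {s1,s3,s4} cannot be reached from the start state, so discard them.
Start with accepting vs non-accepting: {s2,s10,s11,s12,s13} | {s0,s5,s6,s7,s8,s9}.
Split {s2,s10,s11,s12,s13} by δ(·,a) → {s10,s12,s13} and {s2,s11}.
Refine {s0,s5,s6,s7,s8,s9} on symbol a: members go to different blocks, giving {s0,s5,s7,s8,s9} and {s6}.
Refine {s0,s5,s7,s8,s9} on symbol c: members go to different blocks, giving {s0,s5,s9} and {s7} and {s8}.
The partition is now stable with 6 blocks: {s10,s12,s13} | {s0,s5,s9} | {s2,s11} | {s6} | {s7} | {s8}.
State s2 belongs to the block {s2,s11}, which has 2 states.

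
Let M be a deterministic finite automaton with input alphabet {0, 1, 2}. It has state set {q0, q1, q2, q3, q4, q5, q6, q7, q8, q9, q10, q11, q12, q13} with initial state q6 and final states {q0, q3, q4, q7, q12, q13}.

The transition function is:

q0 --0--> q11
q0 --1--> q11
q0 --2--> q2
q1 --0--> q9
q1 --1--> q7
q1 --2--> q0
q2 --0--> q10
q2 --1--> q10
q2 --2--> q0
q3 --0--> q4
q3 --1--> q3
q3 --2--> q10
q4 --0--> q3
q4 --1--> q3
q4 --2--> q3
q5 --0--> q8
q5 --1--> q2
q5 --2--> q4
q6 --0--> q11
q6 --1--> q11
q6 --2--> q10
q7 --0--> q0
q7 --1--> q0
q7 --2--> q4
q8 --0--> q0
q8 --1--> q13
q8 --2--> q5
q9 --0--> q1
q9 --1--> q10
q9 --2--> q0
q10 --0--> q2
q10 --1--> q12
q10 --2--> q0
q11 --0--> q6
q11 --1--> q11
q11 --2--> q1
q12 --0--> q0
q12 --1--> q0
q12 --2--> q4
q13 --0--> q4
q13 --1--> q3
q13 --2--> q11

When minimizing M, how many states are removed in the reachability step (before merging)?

No path from q6 leads to q5, q8, q13; the other 11 states are all reachable.

3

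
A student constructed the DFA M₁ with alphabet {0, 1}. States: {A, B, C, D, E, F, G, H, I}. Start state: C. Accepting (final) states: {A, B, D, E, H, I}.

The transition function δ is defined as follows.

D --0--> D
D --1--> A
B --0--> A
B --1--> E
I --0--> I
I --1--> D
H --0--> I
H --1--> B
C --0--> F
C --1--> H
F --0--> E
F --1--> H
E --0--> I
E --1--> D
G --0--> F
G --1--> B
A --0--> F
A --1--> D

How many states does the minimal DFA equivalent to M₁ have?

States {G} cannot be reached from the start state, so discard them.
Start with accepting vs non-accepting: {A,B,D,E,H,I} | {C,F}.
Refine {A,B,D,E,H,I} on symbol 0: members go to different blocks, giving {B,D,E,H,I} and {A}.
Refine {B,D,E,H,I} on symbol 0: members go to different blocks, giving {D,E,H,I} and {B}.
On input 1, block {D,E,H,I} splits into {E,I} and {D} and {H}.
Refine {C,F} on symbol 0: members go to different blocks, giving {C} and {F}.
Stable partition: {E,I} | {C} | {A} | {B} | {D} | {H} | {F} — 7 equivalence classes.

7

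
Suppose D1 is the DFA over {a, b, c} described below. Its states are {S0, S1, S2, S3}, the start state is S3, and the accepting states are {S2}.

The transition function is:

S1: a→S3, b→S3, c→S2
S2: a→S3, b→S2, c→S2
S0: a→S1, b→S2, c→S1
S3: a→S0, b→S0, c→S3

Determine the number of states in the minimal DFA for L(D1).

4

All states are reachable from the start state.
P0 = {S2} | {S0,S1,S3}.
Split {S0,S1,S3} by δ(·,b) → {S1,S3} and {S0}.
Refine {S1,S3} on symbol a: members go to different blocks, giving {S1} and {S3}.
No further refinement is possible. Final partition (4 blocks): {S2} | {S1} | {S0} | {S3}.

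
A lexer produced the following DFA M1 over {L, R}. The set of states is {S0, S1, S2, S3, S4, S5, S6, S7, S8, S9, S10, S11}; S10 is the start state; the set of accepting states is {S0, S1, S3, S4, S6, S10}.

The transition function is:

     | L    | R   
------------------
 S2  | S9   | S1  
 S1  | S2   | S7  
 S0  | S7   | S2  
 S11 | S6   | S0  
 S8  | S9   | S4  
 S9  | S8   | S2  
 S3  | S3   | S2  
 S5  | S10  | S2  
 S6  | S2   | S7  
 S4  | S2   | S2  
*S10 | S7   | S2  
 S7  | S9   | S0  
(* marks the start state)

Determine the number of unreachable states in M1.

Starting at S10 and following transitions, the reachable set is {S0, S1, S2, S4, S7, S8, S9, S10}. That leaves S3, S5, S6, S11 unreachable — 4 in total.

4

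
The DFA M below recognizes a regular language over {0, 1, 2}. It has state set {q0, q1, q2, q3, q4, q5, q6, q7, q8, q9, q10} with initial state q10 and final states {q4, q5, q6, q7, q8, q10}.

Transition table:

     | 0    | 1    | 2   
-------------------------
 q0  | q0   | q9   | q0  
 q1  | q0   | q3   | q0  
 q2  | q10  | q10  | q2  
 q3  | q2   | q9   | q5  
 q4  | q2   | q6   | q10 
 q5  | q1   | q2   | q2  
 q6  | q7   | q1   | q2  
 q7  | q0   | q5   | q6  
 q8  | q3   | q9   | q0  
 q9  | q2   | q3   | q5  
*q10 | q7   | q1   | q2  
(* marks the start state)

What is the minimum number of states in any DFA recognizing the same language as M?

6

First remove the unreachable states {q4,q8}; 9 states remain.
Start with accepting vs non-accepting: {q5,q6,q7,q10} | {q0,q1,q2,q3,q9}.
Split {q5,q6,q7,q10} by δ(·,0) → {q5,q7} and {q6,q10}.
Refine {q5,q7} on symbol 1: members go to different blocks, giving {q5} and {q7}.
Refine {q0,q1,q2,q3,q9} on symbol 0: members go to different blocks, giving {q0,q1,q3,q9} and {q2}.
Refine {q0,q1,q3,q9} on symbol 0: members go to different blocks, giving {q0,q1} and {q3,q9}.
Stable partition: {q5} | {q0,q1} | {q6,q10} | {q7} | {q2} | {q3,q9} — 6 equivalence classes.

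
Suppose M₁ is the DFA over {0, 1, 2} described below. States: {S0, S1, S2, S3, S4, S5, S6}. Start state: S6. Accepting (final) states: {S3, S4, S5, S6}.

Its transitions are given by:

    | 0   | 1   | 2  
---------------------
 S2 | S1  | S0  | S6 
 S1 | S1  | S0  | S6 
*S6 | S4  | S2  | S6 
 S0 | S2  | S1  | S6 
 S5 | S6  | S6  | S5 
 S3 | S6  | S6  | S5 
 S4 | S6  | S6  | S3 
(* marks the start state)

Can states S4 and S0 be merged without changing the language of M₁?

No

P0 = {S3,S4,S5,S6} | {S0,S1,S2}.
Refine {S3,S4,S5,S6} on symbol 1: members go to different blocks, giving {S3,S4,S5} and {S6}.
The partition is now stable with 3 blocks: {S3,S4,S5} | {S0,S1,S2} | {S6}.
S4 and S0 end up in different blocks, so they are distinguishable. For instance, the string 'ε' is accepted from only S4.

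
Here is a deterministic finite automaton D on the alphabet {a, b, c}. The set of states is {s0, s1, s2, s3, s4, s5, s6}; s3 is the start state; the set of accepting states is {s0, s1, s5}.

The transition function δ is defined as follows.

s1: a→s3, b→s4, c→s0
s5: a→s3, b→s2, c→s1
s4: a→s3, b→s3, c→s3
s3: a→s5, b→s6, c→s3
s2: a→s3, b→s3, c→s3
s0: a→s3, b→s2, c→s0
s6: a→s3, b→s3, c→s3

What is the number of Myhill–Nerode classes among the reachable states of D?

Every state is reachable, so we keep all 7.
Start with accepting vs non-accepting: {s0,s1,s5} | {s2,s3,s4,s6}.
Split {s2,s3,s4,s6} by δ(·,a) → {s2,s4,s6} and {s3}.
Stable partition: {s0,s1,s5} | {s2,s4,s6} | {s3} — 3 equivalence classes.

3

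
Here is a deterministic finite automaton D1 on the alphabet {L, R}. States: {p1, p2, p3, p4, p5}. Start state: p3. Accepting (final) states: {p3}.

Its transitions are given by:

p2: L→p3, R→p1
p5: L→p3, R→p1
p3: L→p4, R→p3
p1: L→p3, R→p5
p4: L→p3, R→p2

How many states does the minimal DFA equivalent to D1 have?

All states are reachable from the start state.
P0 = {p3} | {p1,p2,p4,p5}.
The partition is now stable with 2 blocks: {p3} | {p1,p2,p4,p5}.

2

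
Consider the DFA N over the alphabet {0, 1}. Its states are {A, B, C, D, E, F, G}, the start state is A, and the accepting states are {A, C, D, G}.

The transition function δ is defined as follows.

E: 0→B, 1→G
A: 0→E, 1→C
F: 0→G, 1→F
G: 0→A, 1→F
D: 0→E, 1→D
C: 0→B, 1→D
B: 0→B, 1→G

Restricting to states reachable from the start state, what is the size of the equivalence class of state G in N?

Start with accepting vs non-accepting: {A,C,D,G} | {B,E,F}.
Refine {A,C,D,G} on symbol 0: members go to different blocks, giving {A,C,D} and {G}.
Split {B,E,F} by δ(·,0) → {B,E} and {F}.
No further refinement is possible. Final partition (4 blocks): {A,C,D} | {B,E} | {G} | {F}.
State G belongs to the block {G}, which has 1 states.

1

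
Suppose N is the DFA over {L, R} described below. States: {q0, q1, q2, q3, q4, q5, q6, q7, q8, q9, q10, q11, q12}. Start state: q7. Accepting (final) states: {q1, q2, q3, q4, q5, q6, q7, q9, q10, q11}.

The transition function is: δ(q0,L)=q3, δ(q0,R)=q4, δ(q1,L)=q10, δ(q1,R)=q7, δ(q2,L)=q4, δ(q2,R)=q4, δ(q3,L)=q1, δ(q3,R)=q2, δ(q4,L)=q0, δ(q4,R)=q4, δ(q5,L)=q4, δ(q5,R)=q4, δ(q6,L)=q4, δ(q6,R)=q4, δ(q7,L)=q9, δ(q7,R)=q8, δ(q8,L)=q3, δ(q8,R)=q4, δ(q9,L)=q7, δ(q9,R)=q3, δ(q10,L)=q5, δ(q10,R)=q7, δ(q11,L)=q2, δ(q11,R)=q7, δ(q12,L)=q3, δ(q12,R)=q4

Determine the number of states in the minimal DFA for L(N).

States {q6,q11,q12} cannot be reached from the start state, so discard them.
Start with accepting vs non-accepting: {q1,q2,q3,q4,q5,q7,q9,q10} | {q0,q8}.
Refine {q1,q2,q3,q4,q5,q7,q9,q10} on symbol L: members go to different blocks, giving {q1,q2,q3,q5,q7,q9,q10} and {q4}.
Split {q1,q2,q3,q5,q7,q9,q10} by δ(·,L) → {q1,q3,q7,q9,q10} and {q2,q5}.
Refine {q1,q3,q7,q9,q10} on symbol L: members go to different blocks, giving {q1,q3,q7,q9} and {q10}.
On input L, block {q1,q3,q7,q9} splits into {q3,q7,q9} and {q1}.
On input L, block {q3,q7,q9} splits into {q7,q9} and {q3}.
Split {q7,q9} by δ(·,R) → {q7} and {q9}.
Stable partition: {q7} | {q0,q8} | {q4} | {q2,q5} | {q10} | {q1} | {q3} | {q9} — 8 equivalence classes.

8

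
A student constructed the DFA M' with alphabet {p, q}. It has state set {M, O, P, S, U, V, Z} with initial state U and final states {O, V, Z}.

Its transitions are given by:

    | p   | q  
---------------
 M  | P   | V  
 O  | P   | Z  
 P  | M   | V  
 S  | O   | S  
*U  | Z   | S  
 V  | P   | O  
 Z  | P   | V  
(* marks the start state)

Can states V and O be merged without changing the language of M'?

Yes

All states are reachable from the start state.
Initial partition by acceptance: {O,V,Z} | {M,P,S,U}.
Split {M,P,S,U} by δ(·,p) → {S,U} and {M,P}.
No further refinement is possible. Final partition (3 blocks): {O,V,Z} | {S,U} | {M,P}.
V and O lie in the same block of the stable partition, so they are equivalent — no string distinguishes them.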